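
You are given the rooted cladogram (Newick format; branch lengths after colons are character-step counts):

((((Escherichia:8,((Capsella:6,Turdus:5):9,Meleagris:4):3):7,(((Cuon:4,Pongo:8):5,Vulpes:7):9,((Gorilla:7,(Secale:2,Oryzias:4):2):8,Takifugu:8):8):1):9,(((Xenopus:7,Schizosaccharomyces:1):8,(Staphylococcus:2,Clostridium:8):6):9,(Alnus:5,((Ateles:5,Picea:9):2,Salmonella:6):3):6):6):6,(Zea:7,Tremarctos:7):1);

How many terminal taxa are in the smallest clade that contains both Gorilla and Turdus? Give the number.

The MRCA of Gorilla and Turdus is the node subtending ((Escherichia,((Capsella,Turdus),Meleagris)),(((Cuon,Pongo),Vulpes),((Gorilla,(Secale,Oryzias)),Takifugu))).
That clade contains 11 terminal taxa: Capsella, Cuon, Escherichia, Gorilla, Meleagris, Oryzias, Pongo, Secale, Takifugu, Turdus, Vulpes.

11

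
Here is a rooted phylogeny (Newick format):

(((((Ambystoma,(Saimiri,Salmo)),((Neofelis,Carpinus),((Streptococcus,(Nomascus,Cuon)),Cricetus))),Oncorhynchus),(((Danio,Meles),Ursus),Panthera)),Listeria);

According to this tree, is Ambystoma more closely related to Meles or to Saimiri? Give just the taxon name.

Saimiri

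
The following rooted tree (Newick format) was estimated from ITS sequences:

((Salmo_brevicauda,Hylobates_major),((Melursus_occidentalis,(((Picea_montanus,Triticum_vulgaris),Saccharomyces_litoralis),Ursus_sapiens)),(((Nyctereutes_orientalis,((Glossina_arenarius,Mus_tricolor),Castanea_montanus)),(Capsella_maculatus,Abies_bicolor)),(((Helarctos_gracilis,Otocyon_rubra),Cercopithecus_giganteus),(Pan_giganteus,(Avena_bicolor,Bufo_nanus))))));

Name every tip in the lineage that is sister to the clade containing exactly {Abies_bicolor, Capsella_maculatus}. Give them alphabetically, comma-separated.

Castanea_montanus, Glossina_arenarius, Mus_tricolor, Nyctereutes_orientalis

The clade containing exactly {Abies_bicolor, Capsella_maculatus} attaches to the tree at the node subtending ((Nyctereutes_orientalis,((Glossina_arenarius,Mus_tricolor),Castanea_montanus)),(Capsella_maculatus,Abies_bicolor)).
The other lineage descending from that same node — the sister group — is (Nyctereutes_orientalis,((Glossina_arenarius,Mus_tricolor),Castanea_montanus)); its 4 tips in alphabetical order are the answer.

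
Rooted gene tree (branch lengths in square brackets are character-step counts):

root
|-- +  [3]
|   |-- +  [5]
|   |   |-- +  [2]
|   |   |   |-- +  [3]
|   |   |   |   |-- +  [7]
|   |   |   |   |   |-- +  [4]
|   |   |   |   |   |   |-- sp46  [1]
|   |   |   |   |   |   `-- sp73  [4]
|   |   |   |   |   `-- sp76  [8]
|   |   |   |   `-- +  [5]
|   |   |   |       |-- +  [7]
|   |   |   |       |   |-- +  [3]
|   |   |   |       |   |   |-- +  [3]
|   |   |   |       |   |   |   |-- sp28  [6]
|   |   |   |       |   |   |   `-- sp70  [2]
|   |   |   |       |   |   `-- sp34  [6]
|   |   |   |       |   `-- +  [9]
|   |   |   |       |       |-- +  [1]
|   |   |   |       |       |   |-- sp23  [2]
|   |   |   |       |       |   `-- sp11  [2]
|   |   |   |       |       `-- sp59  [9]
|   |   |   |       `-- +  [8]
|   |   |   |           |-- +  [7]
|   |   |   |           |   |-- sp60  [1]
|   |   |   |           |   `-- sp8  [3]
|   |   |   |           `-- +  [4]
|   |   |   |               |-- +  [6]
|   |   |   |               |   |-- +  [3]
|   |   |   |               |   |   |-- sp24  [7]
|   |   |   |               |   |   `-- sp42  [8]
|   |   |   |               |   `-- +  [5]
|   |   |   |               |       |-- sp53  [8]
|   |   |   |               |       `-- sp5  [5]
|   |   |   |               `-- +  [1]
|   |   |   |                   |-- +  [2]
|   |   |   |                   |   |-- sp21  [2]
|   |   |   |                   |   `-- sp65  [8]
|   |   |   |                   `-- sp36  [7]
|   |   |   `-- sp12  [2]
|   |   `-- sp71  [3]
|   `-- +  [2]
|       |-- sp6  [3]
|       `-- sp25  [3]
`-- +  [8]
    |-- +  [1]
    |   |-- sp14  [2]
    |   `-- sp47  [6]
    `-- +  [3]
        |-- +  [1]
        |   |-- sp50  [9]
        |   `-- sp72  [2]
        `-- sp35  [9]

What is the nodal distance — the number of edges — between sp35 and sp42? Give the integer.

The MRCA of sp35 and sp42 is the root of the tree.
From sp35 up to that node: 3 branches. From sp42 up to the same node: 10 branches. Total: 3 + 10 = 13.

13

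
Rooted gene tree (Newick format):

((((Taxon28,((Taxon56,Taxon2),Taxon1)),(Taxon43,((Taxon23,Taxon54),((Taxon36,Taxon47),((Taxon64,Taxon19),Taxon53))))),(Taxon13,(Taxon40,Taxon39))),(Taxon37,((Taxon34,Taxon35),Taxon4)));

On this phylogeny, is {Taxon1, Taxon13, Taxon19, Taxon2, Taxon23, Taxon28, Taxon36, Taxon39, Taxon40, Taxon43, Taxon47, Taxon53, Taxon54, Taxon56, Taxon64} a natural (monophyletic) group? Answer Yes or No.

Yes

The most recent common ancestor of these taxa subtends (((Taxon28,((Taxon56,Taxon2),Taxon1)),(Taxon43,((Taxon23,Taxon54),((Taxon36,Taxon47),((Taxon64,Taxon19),Taxon53))))),(Taxon13,(Taxon40,Taxon39))).
That clade has exactly 15 tips — every listed taxon and nothing else — so the group is monophyletic.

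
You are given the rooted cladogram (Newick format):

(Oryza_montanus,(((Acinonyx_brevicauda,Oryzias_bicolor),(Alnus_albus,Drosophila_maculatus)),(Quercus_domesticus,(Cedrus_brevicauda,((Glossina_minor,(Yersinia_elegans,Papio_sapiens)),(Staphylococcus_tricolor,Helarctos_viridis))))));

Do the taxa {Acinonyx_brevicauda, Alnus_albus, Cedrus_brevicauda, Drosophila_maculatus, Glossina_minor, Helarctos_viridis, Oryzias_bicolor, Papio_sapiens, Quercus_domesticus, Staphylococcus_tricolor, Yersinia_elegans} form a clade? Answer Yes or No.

The most recent common ancestor of these taxa subtends (((Acinonyx_brevicauda,Oryzias_bicolor),(Alnus_albus,Drosophila_maculatus)),(Quercus_domesticus,(Cedrus_brevicauda,((Glossina_minor,(Yersinia_elegans,Papio_sapiens)),(Staphylococcus_tricolor,Helarctos_viridis))))).
That clade has exactly 11 tips — every listed taxon and nothing else — so the group is monophyletic.

Yes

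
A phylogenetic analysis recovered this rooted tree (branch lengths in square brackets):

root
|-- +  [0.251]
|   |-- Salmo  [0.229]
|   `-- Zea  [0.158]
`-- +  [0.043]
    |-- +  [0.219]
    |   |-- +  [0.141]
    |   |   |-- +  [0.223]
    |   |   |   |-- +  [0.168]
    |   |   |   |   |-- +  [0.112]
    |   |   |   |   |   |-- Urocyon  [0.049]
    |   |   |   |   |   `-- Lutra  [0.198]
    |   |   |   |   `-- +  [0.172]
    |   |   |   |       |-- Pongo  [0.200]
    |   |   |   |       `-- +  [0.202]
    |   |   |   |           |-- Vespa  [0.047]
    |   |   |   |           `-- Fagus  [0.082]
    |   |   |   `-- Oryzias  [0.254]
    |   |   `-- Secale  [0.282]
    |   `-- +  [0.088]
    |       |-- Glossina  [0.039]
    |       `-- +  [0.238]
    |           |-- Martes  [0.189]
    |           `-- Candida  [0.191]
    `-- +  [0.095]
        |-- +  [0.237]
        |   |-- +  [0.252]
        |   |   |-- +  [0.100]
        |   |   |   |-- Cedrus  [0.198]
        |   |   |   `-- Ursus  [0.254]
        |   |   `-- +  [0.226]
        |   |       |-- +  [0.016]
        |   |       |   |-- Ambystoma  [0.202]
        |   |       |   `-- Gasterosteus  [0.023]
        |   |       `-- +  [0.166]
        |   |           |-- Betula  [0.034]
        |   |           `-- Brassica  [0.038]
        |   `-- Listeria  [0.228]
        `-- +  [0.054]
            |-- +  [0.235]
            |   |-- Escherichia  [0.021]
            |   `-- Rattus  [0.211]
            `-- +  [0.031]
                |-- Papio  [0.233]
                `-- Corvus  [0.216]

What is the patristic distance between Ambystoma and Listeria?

0.924

The path runs Ambystoma → … → MRCA → … → Listeria; the MRCA is the node subtending (((Cedrus,Ursus),((Ambystoma,Gasterosteus),(Betula,Brassica))),Listeria).
Branch lengths along that path: 0.202 + 0.016 + 0.226 + 0.252 + 0.228 = 0.924.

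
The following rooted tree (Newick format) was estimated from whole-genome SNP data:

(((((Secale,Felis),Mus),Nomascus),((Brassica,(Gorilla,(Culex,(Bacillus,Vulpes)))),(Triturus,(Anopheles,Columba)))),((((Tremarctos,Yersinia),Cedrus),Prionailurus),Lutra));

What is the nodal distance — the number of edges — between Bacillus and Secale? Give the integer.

10

The MRCA of Bacillus and Secale is the node subtending ((((Secale,Felis),Mus),Nomascus),((Brassica,(Gorilla,(Culex,(Bacillus,Vulpes)))),(Triturus,(Anopheles,Columba)))).
From Bacillus up to that node: 6 branches. From Secale up to the same node: 4 branches. Total: 6 + 4 = 10.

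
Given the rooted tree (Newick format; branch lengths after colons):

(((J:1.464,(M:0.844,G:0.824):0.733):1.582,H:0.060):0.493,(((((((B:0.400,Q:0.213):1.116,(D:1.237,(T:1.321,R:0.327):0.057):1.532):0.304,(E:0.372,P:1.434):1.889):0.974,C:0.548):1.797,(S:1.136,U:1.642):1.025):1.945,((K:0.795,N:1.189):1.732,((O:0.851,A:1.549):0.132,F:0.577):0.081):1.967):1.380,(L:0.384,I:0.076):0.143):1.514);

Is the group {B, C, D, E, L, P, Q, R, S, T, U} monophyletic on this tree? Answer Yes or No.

The MRCA of the listed taxa subtends (((((((B,Q),(D,(T,R))),(E,P)),C),(S,U)),((K,N),((O,A),F))),(L,I)).
That clade also contains A, F, I, K, N, O, which are not in the proposed group, so the group is not monophyletic.

No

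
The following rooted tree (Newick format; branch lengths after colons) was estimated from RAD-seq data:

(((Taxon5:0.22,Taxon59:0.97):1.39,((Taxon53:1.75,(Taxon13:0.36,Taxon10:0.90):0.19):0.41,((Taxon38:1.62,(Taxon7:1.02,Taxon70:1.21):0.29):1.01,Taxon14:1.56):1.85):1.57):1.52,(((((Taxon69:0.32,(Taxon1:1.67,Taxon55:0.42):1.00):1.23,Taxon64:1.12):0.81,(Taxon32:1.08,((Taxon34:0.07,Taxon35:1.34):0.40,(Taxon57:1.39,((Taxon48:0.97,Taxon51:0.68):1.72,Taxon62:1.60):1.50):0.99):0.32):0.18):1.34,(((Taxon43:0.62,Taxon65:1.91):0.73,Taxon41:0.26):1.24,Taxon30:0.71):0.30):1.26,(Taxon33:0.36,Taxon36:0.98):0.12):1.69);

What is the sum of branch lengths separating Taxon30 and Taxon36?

3.37

The path runs Taxon30 → … → MRCA → … → Taxon36; the MRCA is the node subtending (((((Taxon69,(Taxon1,Taxon55)),Taxon64),(Taxon32,((Taxon34,Taxon35),(Taxon57,((Taxon48,Taxon51),Taxon62))))),(((Taxon43,Taxon65),Taxon41),Taxon30)),(Taxon33,Taxon36)).
Branch lengths along that path: 0.71 + 0.30 + 1.26 + 0.12 + 0.98 = 3.37.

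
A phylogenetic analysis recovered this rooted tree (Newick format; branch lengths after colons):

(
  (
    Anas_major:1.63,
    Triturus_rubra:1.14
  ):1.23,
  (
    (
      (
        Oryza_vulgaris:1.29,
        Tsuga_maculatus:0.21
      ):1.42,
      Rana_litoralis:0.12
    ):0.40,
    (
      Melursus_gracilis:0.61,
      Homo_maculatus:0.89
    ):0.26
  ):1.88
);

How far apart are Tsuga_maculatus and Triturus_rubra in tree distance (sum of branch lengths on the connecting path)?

6.28

The path runs Tsuga_maculatus → … → MRCA → … → Triturus_rubra; the MRCA is the root of the tree.
Branch lengths along that path: 0.21 + 1.42 + 0.40 + 1.88 + 1.23 + 1.14 = 6.28.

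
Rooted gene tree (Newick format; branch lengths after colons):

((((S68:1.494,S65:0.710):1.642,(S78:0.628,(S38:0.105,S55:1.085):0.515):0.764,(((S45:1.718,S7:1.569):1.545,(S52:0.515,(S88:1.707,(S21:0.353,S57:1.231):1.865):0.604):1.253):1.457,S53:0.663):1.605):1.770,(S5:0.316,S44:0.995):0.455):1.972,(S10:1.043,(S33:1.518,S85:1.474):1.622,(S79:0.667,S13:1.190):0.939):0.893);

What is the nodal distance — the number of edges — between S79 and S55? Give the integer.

8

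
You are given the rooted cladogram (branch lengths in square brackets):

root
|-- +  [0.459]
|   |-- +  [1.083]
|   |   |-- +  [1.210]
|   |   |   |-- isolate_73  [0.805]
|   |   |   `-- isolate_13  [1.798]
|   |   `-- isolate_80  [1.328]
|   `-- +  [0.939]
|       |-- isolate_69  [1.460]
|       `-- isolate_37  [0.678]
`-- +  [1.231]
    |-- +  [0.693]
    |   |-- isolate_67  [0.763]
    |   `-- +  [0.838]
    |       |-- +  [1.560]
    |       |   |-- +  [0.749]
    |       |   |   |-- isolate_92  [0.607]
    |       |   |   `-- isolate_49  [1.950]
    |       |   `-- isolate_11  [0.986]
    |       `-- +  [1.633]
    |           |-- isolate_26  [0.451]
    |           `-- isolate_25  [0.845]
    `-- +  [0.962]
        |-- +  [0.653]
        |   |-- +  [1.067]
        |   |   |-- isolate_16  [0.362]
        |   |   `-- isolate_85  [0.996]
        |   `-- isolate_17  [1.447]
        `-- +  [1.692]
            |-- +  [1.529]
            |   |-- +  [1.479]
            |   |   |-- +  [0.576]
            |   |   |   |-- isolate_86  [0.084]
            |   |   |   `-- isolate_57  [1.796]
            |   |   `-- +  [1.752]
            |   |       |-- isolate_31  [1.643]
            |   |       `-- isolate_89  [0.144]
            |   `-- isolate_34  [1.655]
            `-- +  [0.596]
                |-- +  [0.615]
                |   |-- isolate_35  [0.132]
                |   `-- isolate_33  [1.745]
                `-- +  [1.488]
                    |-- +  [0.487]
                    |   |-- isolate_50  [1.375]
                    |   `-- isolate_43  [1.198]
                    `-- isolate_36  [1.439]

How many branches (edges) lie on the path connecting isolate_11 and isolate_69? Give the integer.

8

The MRCA of isolate_11 and isolate_69 is the root of the tree.
From isolate_11 up to that node: 5 branches. From isolate_69 up to the same node: 3 branches. Total: 5 + 3 = 8.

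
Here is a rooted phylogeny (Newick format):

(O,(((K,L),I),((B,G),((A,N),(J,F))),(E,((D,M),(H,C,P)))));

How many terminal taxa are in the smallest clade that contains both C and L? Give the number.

15

The MRCA of C and L is the node subtending (((K,L),I),((B,G),((A,N),(J,F))),(E,((D,M),(H,C,P)))).
That clade contains 15 terminal taxa: A, B, C, D, E, F, G, H, I, J, K, L, M, N, P.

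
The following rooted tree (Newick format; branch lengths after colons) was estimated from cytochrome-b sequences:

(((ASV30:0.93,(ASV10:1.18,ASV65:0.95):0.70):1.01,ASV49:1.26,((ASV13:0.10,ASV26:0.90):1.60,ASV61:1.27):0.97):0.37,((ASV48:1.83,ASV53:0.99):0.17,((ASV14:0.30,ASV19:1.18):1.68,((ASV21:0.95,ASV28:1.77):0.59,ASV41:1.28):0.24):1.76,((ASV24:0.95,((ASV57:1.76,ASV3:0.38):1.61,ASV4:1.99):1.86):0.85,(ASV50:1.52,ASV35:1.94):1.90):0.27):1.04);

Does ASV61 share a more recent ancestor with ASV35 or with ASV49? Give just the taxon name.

The MRCA of ASV61 and ASV49 subtends ((ASV30,(ASV10,ASV65)),ASV49,((ASV13,ASV26),ASV61)) (7 taxa).
The MRCA of ASV61 and ASV35 is the root, subtending the entire tree (20 taxa).
The first is nested inside the second, so ASV61 shares a more recent common ancestor with ASV49.

ASV49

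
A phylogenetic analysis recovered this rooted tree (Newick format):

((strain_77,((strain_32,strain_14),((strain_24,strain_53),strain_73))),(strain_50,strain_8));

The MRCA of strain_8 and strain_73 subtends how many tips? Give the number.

8

The MRCA of strain_8 and strain_73 is the root, so the clade is the entire tree.
That clade contains 8 terminal taxa: strain_14, strain_24, strain_32, strain_50, strain_53, strain_73, strain_77, strain_8.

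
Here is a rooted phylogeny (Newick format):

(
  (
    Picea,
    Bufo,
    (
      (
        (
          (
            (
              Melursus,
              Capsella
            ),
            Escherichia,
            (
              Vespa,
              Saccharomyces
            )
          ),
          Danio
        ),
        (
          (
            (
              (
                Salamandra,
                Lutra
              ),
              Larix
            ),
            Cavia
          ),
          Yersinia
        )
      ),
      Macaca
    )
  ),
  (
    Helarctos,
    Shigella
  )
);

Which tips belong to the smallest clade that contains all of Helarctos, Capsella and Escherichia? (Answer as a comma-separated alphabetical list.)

Tracing Helarctos: it sits inside (Helarctos,Shigella).
Tracing Capsella: it sits inside (Melursus,Capsella).
Tracing Escherichia: it sits inside ((Melursus,Capsella),Escherichia,(Vespa,Saccharomyces)).
The smallest clade enclosing all 3 is the whole tree (their MRCA is the root), so the answer is all 16 tips in alphabetical order.

Bufo, Capsella, Cavia, Danio, Escherichia, Helarctos, Larix, Lutra, Macaca, Melursus, Picea, Saccharomyces, Salamandra, Shigella, Vespa, Yersinia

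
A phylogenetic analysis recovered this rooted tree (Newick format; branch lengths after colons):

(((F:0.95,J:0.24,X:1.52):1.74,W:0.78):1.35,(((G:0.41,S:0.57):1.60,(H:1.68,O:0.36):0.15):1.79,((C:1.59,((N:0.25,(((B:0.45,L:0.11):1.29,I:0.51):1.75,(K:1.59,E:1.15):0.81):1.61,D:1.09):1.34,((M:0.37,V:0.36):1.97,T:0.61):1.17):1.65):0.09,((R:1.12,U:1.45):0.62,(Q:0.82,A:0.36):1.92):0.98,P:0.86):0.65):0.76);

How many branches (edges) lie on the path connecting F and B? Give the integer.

12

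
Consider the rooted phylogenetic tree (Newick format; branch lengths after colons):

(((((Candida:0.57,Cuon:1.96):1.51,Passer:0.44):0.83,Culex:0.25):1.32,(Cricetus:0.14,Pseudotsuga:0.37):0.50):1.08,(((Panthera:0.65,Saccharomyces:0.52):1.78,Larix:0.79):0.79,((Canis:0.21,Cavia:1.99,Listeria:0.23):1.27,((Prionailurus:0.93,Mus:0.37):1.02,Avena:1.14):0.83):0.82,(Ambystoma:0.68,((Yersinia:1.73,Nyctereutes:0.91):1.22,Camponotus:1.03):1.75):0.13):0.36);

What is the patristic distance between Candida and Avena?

8.46

The path runs Candida → … → MRCA → … → Avena; the MRCA is the root of the tree.
Branch lengths along that path: 0.57 + 1.51 + 0.83 + 1.32 + 1.08 + 0.36 + 0.82 + 0.83 + 1.14 = 8.46.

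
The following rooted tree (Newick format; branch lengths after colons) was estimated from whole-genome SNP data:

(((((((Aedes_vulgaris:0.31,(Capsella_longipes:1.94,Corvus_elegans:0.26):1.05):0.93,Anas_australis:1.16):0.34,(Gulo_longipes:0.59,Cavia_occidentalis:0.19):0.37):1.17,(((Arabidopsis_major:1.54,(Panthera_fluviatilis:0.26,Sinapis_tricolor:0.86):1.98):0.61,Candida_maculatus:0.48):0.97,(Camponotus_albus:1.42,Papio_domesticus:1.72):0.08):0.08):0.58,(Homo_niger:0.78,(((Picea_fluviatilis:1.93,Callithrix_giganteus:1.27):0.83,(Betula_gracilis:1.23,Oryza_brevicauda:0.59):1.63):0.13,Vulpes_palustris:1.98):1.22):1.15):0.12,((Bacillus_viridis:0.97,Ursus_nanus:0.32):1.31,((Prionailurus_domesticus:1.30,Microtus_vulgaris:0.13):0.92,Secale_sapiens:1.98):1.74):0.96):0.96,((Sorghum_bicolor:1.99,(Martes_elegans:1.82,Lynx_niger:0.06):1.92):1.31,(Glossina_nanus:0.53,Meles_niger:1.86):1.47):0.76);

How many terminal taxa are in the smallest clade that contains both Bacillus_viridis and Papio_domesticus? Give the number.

23

The MRCA of Bacillus_viridis and Papio_domesticus is the node subtending ((((((Aedes_vulgaris,(Capsella_longipes,Corvus_elegans)),Anas_australis),(Gulo_longipes,Cavia_occidentalis)),(((Arabidopsis_major,(Panthera_fluviatilis,Sinapis_tricolor)),Candida_maculatus),(Camponotus_albus,Papio_domesticus))),(Homo_niger,(((Picea_fluviatilis,Callithrix_giganteus),(Betula_gracilis,Oryza_brevicauda)),Vulpes_palustris))),((Bacillus_viridis,Ursus_nanus),((Prionailurus_domesticus,Microtus_vulgaris),Secale_sapiens))).
That clade contains 23 terminal taxa: Aedes_vulgaris, Anas_australis, Arabidopsis_major, Bacillus_viridis, Betula_gracilis, Callithrix_giganteus, Camponotus_albus, Candida_maculatus, Capsella_longipes, Cavia_occidentalis, Corvus_elegans, Gulo_longipes, Homo_niger, Microtus_vulgaris, Oryza_brevicauda, Panthera_fluviatilis, Papio_domesticus, Picea_fluviatilis, Prionailurus_domesticus, Secale_sapiens, Sinapis_tricolor, Ursus_nanus, Vulpes_palustris.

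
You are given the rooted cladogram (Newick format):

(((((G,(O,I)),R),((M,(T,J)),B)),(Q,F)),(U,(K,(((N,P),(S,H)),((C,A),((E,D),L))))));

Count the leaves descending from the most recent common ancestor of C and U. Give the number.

The MRCA of C and U is the node subtending (U,(K,(((N,P),(S,H)),((C,A),((E,D),L))))).
That clade contains 11 terminal taxa: A, C, D, E, H, K, L, N, P, S, U.

11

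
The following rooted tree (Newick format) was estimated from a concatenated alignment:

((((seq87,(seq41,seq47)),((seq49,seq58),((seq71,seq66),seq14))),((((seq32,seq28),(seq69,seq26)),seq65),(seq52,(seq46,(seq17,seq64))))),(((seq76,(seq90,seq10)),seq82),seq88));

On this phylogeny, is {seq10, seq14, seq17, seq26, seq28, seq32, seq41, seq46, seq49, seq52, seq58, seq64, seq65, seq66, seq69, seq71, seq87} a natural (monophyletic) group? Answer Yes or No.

No

The MRCA of the listed taxa is the root, so the smallest clade containing them is the whole tree.
That clade also contains seq47, seq76, seq82, seq88, seq90, which are not in the proposed group, so the group is not monophyletic.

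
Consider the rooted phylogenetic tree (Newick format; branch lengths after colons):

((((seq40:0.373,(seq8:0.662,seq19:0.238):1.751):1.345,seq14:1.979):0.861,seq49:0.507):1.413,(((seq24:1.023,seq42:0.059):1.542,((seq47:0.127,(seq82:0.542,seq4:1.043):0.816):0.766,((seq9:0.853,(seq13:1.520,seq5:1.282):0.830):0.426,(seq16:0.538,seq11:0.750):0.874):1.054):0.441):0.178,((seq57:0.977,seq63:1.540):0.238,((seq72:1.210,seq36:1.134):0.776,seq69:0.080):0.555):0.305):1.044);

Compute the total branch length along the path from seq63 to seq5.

The path runs seq63 → … → MRCA → … → seq5; the MRCA is the node subtending (((seq24,seq42),((seq47,(seq82,seq4)),((seq9,(seq13,seq5)),(seq16,seq11)))),((seq57,seq63),((seq72,seq36),seq69))).
Branch lengths along that path: 1.540 + 0.238 + 0.305 + 0.178 + 0.441 + 1.054 + 0.426 + 0.830 + 1.282 = 6.294.

6.294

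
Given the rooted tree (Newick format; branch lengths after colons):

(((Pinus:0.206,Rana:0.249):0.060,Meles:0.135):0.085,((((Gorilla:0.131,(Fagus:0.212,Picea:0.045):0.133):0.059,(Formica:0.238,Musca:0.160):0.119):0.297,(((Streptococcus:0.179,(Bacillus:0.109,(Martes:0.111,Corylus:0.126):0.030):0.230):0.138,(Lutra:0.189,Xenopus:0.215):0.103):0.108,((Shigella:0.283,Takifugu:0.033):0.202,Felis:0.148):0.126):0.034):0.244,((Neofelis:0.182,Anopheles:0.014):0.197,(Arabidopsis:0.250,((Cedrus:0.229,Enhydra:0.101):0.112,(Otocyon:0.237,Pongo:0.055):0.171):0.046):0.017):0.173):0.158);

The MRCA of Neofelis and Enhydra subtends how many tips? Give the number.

7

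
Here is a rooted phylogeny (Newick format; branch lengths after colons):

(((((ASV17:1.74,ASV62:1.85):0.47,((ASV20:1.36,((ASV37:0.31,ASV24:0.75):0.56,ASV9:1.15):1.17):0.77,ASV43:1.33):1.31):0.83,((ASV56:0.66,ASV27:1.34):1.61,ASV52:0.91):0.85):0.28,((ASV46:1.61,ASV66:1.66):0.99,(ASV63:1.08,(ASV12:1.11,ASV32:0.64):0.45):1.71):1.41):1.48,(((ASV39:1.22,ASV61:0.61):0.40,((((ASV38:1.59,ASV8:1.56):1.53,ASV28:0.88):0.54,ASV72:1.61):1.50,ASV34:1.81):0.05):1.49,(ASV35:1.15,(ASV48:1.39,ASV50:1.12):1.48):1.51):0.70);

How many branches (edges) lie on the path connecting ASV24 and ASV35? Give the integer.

The MRCA of ASV24 and ASV35 is the root of the tree.
From ASV24 up to that node: 8 branches. From ASV35 up to the same node: 3 branches. Total: 8 + 3 = 11.

11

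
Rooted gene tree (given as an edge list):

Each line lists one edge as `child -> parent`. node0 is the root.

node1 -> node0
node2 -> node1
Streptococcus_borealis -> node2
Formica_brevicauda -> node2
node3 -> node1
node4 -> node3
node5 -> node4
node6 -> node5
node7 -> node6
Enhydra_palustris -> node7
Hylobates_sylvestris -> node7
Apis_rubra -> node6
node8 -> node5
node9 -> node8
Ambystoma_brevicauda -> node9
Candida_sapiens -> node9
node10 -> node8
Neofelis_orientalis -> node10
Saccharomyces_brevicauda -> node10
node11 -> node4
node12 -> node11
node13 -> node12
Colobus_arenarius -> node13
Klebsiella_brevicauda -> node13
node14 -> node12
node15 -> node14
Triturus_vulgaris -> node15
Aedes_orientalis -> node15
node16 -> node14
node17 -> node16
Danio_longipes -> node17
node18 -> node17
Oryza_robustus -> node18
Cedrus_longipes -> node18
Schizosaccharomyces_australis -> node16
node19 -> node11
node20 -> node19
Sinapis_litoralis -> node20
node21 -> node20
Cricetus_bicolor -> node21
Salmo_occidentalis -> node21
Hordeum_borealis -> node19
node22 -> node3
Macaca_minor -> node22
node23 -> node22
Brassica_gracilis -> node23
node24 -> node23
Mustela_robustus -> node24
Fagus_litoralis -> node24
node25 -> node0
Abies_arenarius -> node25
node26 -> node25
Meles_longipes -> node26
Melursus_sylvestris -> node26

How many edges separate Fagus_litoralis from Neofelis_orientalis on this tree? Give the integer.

9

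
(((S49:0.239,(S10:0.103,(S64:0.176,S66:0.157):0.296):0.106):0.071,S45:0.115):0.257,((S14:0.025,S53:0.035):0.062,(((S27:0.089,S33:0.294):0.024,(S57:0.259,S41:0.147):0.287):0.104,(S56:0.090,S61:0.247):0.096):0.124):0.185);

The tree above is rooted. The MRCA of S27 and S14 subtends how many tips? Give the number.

8

The MRCA of S27 and S14 is the node subtending ((S14,S53),(((S27,S33),(S57,S41)),(S56,S61))).
That clade contains 8 terminal taxa: S14, S27, S33, S41, S53, S56, S57, S61.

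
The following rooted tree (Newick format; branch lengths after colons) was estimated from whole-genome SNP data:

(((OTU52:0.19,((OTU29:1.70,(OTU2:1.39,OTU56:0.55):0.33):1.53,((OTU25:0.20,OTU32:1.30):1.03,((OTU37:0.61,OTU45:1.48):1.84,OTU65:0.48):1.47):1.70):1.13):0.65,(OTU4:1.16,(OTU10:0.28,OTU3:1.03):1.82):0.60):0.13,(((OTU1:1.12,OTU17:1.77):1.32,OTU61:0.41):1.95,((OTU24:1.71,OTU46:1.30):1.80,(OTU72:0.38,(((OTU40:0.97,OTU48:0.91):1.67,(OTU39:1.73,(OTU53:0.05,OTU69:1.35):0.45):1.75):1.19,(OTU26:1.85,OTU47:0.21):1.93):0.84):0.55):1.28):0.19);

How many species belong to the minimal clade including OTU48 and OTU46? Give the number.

10

The MRCA of OTU48 and OTU46 is the node subtending ((OTU24,OTU46),(OTU72,(((OTU40,OTU48),(OTU39,(OTU53,OTU69))),(OTU26,OTU47)))).
That clade contains 10 terminal taxa: OTU24, OTU26, OTU39, OTU40, OTU46, OTU47, OTU48, OTU53, OTU69, OTU72.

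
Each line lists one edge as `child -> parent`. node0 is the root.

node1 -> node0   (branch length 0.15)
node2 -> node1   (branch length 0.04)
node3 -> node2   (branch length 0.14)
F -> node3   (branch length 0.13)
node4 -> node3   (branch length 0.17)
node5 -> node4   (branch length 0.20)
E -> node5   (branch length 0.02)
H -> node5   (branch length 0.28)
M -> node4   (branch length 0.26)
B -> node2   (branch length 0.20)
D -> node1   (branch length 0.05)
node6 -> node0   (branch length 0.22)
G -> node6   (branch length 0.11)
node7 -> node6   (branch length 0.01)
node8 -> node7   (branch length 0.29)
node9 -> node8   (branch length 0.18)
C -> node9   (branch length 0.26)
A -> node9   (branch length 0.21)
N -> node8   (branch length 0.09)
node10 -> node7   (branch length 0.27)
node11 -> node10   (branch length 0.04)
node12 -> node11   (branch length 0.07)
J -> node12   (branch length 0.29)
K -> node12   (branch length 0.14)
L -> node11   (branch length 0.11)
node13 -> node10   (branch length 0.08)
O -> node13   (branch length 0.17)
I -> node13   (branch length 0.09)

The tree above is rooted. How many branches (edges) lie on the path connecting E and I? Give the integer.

The MRCA of E and I is the root of the tree.
From E up to that node: 6 branches. From I up to the same node: 5 branches. Total: 6 + 5 = 11.

11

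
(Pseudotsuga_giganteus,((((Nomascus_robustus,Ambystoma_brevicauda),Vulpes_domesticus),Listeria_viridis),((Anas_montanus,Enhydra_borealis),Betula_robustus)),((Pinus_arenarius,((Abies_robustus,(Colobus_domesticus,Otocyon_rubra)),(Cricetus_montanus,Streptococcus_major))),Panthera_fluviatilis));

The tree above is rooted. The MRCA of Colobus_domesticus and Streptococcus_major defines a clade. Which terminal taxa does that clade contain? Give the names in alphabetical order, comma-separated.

Abies_robustus, Colobus_domesticus, Cricetus_montanus, Otocyon_rubra, Streptococcus_major

Tracing Colobus_domesticus: it sits inside (Colobus_domesticus,Otocyon_rubra).
Tracing Streptococcus_major: it sits inside (Cricetus_montanus,Streptococcus_major).
The smallest clade enclosing both is ((Abies_robustus,(Colobus_domesticus,Otocyon_rubra)),(Cricetus_montanus,Streptococcus_major)); the answer is its 5 terminal taxa in alphabetical order.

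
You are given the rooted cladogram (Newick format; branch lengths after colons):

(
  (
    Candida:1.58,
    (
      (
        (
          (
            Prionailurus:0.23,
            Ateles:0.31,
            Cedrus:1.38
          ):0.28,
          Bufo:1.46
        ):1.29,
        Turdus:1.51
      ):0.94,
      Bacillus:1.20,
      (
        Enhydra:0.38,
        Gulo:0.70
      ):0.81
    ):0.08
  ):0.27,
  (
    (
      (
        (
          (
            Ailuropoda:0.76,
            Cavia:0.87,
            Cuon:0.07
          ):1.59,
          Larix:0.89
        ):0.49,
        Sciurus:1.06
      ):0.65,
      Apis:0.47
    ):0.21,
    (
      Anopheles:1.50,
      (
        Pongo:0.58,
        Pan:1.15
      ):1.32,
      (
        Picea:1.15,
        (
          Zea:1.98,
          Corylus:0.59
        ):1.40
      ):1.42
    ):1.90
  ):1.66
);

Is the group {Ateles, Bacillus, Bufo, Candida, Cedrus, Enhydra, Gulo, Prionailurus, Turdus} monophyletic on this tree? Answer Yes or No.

The most recent common ancestor of these taxa subtends (Candida,((((Prionailurus,Ateles,Cedrus),Bufo),Turdus),Bacillus,(Enhydra,Gulo))).
That clade has exactly 9 tips — every listed taxon and nothing else — so the group is monophyletic.

Yes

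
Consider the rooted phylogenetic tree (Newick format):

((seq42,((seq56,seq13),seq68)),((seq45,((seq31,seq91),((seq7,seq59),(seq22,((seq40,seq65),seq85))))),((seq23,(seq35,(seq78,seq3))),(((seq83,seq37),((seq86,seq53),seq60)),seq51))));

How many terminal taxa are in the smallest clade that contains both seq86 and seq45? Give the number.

The MRCA of seq86 and seq45 is the node subtending ((seq45,((seq31,seq91),((seq7,seq59),(seq22,((seq40,seq65),seq85))))),((seq23,(seq35,(seq78,seq3))),(((seq83,seq37),((seq86,seq53),seq60)),seq51))).
That clade contains 19 terminal taxa: seq22, seq23, seq3, seq31, seq35, seq37, seq40, seq45, seq51, seq53, seq59, seq60, seq65, seq7, seq78, seq83, seq85, seq86, seq91.

19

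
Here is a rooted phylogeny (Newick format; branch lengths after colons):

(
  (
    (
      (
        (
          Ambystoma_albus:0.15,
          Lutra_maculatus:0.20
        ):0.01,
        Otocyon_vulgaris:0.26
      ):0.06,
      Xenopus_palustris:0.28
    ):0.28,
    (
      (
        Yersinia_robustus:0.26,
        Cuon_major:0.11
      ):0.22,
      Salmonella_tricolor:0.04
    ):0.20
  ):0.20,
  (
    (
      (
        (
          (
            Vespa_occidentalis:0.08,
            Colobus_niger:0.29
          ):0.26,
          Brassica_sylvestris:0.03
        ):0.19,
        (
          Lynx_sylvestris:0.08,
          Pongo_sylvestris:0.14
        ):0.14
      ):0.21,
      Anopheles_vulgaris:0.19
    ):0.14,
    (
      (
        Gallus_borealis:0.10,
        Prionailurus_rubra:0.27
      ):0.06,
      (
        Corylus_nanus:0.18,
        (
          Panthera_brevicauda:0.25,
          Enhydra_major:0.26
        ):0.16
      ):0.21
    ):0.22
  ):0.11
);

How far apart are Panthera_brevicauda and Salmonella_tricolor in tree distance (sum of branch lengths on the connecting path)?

The path runs Panthera_brevicauda → … → MRCA → … → Salmonella_tricolor; the MRCA is the root of the tree.
Branch lengths along that path: 0.25 + 0.16 + 0.21 + 0.22 + 0.11 + 0.20 + 0.20 + 0.04 = 1.39.

1.39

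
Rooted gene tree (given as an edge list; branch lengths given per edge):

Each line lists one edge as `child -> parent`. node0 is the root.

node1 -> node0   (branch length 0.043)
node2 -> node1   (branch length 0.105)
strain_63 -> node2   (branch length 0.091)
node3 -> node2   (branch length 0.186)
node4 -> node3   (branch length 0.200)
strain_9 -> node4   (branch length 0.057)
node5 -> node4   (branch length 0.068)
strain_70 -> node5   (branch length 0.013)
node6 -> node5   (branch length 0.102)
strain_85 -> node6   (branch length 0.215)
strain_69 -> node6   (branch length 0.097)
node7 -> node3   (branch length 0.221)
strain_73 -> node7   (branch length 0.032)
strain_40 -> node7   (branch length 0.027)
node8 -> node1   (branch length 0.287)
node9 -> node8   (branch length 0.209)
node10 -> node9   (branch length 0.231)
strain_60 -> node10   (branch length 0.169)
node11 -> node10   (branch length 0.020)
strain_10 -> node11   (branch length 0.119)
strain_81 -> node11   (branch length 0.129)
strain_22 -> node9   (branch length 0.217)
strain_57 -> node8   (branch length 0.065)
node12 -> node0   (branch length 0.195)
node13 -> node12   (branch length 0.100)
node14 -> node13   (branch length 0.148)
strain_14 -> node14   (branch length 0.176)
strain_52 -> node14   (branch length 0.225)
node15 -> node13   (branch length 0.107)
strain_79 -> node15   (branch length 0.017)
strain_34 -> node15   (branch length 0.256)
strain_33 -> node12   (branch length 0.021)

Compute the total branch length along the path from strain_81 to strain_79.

The path runs strain_81 → … → MRCA → … → strain_79; the MRCA is the root of the tree.
Branch lengths along that path: 0.129 + 0.020 + 0.231 + 0.209 + 0.287 + 0.043 + 0.195 + 0.100 + 0.107 + 0.017 = 1.338.

1.338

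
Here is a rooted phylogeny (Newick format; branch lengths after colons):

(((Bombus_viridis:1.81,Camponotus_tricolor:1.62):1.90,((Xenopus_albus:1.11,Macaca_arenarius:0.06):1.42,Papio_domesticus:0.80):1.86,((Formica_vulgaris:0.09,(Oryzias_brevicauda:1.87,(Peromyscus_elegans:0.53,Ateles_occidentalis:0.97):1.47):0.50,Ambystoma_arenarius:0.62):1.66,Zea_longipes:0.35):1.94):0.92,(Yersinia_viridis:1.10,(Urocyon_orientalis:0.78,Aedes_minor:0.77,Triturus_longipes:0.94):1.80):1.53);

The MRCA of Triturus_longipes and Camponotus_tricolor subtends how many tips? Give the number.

15

The MRCA of Triturus_longipes and Camponotus_tricolor is the root, so the clade is the entire tree.
That clade contains 15 terminal taxa: Aedes_minor, Ambystoma_arenarius, Ateles_occidentalis, Bombus_viridis, Camponotus_tricolor, Formica_vulgaris, Macaca_arenarius, Oryzias_brevicauda, Papio_domesticus, Peromyscus_elegans, Triturus_longipes, Urocyon_orientalis, Xenopus_albus, Yersinia_viridis, Zea_longipes.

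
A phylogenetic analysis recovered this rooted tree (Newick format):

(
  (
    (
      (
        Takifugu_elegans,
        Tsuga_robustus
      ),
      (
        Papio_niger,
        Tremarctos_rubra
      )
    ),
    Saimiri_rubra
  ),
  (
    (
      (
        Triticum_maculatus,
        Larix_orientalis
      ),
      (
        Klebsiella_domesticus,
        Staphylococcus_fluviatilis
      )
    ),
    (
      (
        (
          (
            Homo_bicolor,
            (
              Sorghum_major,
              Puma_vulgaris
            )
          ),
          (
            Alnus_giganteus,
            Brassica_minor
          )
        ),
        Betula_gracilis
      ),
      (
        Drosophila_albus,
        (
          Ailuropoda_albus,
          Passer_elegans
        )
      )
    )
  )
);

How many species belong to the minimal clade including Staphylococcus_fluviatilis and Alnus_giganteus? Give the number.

The MRCA of Staphylococcus_fluviatilis and Alnus_giganteus is the node subtending (((Triticum_maculatus,Larix_orientalis),(Klebsiella_domesticus,Staphylococcus_fluviatilis)),((((Homo_bicolor,(Sorghum_major,Puma_vulgaris)),(Alnus_giganteus,Brassica_minor)),Betula_gracilis),(Drosophila_albus,(Ailuropoda_albus,Passer_elegans)))).
That clade contains 13 terminal taxa: Ailuropoda_albus, Alnus_giganteus, Betula_gracilis, Brassica_minor, Drosophila_albus, Homo_bicolor, Klebsiella_domesticus, Larix_orientalis, Passer_elegans, Puma_vulgaris, Sorghum_major, Staphylococcus_fluviatilis, Triticum_maculatus.

13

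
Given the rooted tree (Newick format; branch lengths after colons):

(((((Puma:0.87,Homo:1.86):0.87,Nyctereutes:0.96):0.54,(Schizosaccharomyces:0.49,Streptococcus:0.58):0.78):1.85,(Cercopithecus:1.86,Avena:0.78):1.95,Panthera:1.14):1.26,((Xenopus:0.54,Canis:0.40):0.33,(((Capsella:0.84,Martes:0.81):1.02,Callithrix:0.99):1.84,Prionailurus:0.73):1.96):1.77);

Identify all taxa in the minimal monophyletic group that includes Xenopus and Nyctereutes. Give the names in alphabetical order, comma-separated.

Tracing Xenopus: it sits inside (Xenopus,Canis).
Tracing Nyctereutes: it sits inside ((Puma,Homo),Nyctereutes).
The smallest clade enclosing both is the whole tree (their MRCA is the root), so the answer is all 14 tips in alphabetical order.

Avena, Callithrix, Canis, Capsella, Cercopithecus, Homo, Martes, Nyctereutes, Panthera, Prionailurus, Puma, Schizosaccharomyces, Streptococcus, Xenopus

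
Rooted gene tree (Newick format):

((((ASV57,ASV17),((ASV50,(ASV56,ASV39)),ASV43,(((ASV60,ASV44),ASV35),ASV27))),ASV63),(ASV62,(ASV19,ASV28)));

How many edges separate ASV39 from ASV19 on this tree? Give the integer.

The MRCA of ASV39 and ASV19 is the root of the tree.
From ASV39 up to that node: 6 branches. From ASV19 up to the same node: 3 branches. Total: 6 + 3 = 9.

9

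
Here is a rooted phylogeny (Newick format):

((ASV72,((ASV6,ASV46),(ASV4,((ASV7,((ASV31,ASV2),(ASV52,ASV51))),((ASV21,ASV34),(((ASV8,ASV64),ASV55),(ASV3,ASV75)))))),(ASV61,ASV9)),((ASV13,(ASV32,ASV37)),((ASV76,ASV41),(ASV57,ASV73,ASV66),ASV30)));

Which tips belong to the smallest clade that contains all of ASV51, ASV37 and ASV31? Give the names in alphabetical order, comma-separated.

Tracing ASV51: it sits inside (ASV52,ASV51).
Tracing ASV37: it sits inside (ASV32,ASV37).
Tracing ASV31: it sits inside (ASV31,ASV2).
The smallest clade enclosing all 3 is the whole tree (their MRCA is the root), so the answer is all 27 tips in alphabetical order.

ASV13, ASV2, ASV21, ASV3, ASV30, ASV31, ASV32, ASV34, ASV37, ASV4, ASV41, ASV46, ASV51, ASV52, ASV55, ASV57, ASV6, ASV61, ASV64, ASV66, ASV7, ASV72, ASV73, ASV75, ASV76, ASV8, ASV9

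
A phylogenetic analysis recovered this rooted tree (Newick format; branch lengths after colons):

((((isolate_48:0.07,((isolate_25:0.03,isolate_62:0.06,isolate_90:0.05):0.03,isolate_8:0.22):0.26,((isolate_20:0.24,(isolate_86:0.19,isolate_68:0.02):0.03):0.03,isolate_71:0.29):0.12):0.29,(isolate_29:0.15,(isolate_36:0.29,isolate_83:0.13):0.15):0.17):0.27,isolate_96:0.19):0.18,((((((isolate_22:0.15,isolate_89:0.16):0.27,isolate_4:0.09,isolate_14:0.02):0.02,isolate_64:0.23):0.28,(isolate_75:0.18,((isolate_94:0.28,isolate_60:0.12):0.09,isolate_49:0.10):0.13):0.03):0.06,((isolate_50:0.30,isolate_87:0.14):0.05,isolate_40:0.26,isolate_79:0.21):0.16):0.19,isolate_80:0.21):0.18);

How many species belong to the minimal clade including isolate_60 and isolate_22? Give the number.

The MRCA of isolate_60 and isolate_22 is the node subtending ((((isolate_22,isolate_89),isolate_4,isolate_14),isolate_64),(isolate_75,((isolate_94,isolate_60),isolate_49))).
That clade contains 9 terminal taxa: isolate_14, isolate_22, isolate_4, isolate_49, isolate_60, isolate_64, isolate_75, isolate_89, isolate_94.

9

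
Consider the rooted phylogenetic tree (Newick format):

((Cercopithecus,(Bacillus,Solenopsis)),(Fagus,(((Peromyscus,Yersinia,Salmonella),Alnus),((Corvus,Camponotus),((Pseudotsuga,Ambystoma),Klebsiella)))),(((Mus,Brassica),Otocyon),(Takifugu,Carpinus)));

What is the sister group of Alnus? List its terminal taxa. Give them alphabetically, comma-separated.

Alnus attaches to the tree at the node subtending ((Peromyscus,Yersinia,Salmonella),Alnus).
The other lineage descending from that same node — the sister group — is (Peromyscus,Yersinia,Salmonella); its 3 tips in alphabetical order are the answer.

Peromyscus, Salmonella, Yersinia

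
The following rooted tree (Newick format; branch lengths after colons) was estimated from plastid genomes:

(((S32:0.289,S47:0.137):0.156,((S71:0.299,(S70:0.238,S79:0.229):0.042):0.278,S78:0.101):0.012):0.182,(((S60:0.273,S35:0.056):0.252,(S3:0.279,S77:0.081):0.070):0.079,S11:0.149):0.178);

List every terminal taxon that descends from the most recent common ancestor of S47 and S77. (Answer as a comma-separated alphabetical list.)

Tracing S47: it sits inside (S32,S47).
Tracing S77: it sits inside (S3,S77).
The smallest clade enclosing both is the whole tree (their MRCA is the root), so the answer is all 11 tips in alphabetical order.

S11, S3, S32, S35, S47, S60, S70, S71, S77, S78, S79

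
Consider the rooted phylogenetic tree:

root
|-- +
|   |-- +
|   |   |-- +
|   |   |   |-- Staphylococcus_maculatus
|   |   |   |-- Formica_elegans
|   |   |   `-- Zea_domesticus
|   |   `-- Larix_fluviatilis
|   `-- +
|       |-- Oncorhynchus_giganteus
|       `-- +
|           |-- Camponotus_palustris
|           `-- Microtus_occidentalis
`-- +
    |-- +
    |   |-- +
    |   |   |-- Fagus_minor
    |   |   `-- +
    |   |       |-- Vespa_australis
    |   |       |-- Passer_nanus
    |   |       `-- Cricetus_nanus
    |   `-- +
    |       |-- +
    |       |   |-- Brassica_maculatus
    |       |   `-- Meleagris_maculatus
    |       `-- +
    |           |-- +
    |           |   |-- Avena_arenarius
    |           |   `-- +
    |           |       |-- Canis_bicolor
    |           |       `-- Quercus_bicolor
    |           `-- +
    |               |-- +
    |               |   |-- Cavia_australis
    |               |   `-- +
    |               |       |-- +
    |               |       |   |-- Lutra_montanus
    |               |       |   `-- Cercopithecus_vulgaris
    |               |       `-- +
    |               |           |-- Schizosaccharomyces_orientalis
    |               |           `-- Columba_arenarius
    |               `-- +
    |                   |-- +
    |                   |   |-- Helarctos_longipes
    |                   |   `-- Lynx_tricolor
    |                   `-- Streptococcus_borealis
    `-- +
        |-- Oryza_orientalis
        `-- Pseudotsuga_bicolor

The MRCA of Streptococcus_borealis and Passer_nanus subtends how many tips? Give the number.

17

The MRCA of Streptococcus_borealis and Passer_nanus is the node subtending ((Fagus_minor,(Vespa_australis,Passer_nanus,Cricetus_nanus)),((Brassica_maculatus,Meleagris_maculatus),((Avena_arenarius,(Canis_bicolor,Quercus_bicolor)),((Cavia_australis,((Lutra_montanus,Cercopithecus_vulgaris),(Schizosaccharomyces_orientalis,Columba_arenarius))),((Helarctos_longipes,Lynx_tricolor),Streptococcus_borealis))))).
That clade contains 17 terminal taxa: Avena_arenarius, Brassica_maculatus, Canis_bicolor, Cavia_australis, Cercopithecus_vulgaris, Columba_arenarius, Cricetus_nanus, Fagus_minor, Helarctos_longipes, Lutra_montanus, Lynx_tricolor, Meleagris_maculatus, Passer_nanus, Quercus_bicolor, Schizosaccharomyces_orientalis, Streptococcus_borealis, Vespa_australis.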